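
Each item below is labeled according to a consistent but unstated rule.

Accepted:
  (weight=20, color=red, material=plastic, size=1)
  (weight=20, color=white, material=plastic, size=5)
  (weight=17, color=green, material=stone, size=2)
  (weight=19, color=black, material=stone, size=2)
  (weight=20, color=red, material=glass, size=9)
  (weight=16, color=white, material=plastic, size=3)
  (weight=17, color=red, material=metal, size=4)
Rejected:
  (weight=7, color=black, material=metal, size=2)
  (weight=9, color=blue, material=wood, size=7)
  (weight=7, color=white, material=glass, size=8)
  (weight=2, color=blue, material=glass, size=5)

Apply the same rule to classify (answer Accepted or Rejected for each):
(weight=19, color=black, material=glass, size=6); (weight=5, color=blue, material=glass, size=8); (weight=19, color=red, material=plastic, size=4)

Every 'Accepted' example satisfies: weight ≥ 16. None of the 'Rejected' examples do.
(weight=19, color=black, material=glass, size=6) → weight = 19 → Accepted.
(weight=5, color=blue, material=glass, size=8) → weight = 5 → Rejected.
(weight=19, color=red, material=plastic, size=4) → weight = 19 → Accepted.

Accepted, Rejected, Accepted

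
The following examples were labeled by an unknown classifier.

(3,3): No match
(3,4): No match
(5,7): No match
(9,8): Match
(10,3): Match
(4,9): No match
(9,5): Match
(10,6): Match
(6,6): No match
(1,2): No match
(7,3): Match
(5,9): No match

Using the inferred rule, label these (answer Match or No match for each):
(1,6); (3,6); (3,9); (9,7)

The classifier is using: first > second.
(1,6): 1 < 6 — does not pass, so No match.
(3,6): 3 < 6 — does not pass, so No match.
(3,9): 3 < 9 — does not pass, so No match.
(9,7): 9 > 7 — passes, so Match.

No match, No match, No match, Match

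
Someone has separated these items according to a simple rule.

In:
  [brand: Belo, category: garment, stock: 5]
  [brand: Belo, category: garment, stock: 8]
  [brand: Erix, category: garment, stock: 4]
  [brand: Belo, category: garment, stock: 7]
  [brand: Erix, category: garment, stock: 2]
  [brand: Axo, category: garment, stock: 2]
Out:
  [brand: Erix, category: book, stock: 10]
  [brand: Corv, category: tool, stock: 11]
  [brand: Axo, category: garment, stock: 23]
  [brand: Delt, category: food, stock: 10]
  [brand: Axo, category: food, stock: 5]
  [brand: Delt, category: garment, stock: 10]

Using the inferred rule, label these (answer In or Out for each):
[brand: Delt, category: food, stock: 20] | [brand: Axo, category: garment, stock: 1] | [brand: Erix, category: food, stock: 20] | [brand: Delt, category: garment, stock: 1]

The rule appears to be: category is garment AND stock ≤ 8.
[brand: Delt, category: food, stock: 20]: category is food, stock = 20 — fails this test, so Out.
[brand: Axo, category: garment, stock: 1]: category is garment, stock = 1 — satisfies this, so In.
[brand: Erix, category: food, stock: 20]: category is food, stock = 20 — fails this test, so Out.
[brand: Delt, category: garment, stock: 1]: category is garment, stock = 1 — satisfies this, so In.

Out, In, Out, In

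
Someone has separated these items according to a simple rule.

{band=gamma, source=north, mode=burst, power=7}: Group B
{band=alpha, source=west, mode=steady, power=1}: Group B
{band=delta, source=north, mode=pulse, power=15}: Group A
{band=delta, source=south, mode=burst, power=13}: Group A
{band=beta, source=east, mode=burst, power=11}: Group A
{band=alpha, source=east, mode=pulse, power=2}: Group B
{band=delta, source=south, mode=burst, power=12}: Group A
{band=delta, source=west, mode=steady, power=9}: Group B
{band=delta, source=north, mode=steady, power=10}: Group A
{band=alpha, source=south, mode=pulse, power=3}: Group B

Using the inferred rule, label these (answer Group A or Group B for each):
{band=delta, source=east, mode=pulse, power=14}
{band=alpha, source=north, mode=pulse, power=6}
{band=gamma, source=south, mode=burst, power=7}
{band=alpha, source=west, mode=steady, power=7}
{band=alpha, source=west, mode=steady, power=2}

Group A, Group B, Group B, Group B, Group B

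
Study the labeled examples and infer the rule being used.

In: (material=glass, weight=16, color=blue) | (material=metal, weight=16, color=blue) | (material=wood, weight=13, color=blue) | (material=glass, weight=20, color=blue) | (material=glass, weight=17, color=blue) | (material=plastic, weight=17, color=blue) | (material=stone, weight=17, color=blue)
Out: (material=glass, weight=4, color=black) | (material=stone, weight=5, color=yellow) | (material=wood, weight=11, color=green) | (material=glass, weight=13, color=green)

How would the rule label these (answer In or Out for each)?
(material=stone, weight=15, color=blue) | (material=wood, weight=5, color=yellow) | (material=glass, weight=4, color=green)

The simplest hypothesis consistent with all the labels is: color is blue.
(material=stone, weight=15, color=blue) — color is blue, hence In.
(material=wood, weight=5, color=yellow) — color is yellow, hence Out.
(material=glass, weight=4, color=green) — color is green, hence Out.

In, Out, Out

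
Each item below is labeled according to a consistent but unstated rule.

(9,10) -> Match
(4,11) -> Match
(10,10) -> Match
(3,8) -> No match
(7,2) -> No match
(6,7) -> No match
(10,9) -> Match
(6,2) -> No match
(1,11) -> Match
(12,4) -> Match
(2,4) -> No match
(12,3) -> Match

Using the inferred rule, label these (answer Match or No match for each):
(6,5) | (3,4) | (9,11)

No match, No match, Match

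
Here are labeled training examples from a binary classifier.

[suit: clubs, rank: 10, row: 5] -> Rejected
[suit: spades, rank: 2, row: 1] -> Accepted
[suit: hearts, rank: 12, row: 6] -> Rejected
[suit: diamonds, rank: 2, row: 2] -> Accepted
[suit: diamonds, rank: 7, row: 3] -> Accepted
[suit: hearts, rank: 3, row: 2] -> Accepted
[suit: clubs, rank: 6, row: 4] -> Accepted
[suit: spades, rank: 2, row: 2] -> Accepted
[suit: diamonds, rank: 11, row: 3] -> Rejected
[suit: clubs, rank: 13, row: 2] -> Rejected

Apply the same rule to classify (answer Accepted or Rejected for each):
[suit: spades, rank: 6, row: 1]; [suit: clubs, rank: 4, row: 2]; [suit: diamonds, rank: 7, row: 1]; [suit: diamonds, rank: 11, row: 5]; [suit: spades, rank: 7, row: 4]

'Accepted' ⟺ rank ≤ 7.
[suit: spades, rank: 6, row: 1] — rank = 6, hence Accepted.
[suit: clubs, rank: 4, row: 2] — rank = 4, hence Accepted.
[suit: diamonds, rank: 7, row: 1] — rank = 7, hence Accepted.
[suit: diamonds, rank: 11, row: 5] — rank = 11, hence Rejected.
[suit: spades, rank: 7, row: 4] — rank = 7, hence Accepted.

Accepted, Accepted, Accepted, Rejected, Accepted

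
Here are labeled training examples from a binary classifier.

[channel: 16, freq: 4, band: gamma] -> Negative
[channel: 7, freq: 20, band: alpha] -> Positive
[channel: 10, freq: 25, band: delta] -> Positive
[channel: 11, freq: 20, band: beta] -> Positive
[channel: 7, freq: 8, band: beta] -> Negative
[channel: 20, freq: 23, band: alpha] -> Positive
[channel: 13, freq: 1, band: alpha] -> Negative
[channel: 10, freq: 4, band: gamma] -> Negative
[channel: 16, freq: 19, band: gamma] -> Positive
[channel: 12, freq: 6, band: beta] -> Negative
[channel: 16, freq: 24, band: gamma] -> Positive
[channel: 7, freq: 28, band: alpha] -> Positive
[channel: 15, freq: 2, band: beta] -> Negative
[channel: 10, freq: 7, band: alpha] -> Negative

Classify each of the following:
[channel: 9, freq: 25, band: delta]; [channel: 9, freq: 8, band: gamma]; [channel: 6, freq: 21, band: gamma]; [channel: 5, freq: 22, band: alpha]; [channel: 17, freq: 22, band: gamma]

Positive, Negative, Positive, Positive, Positive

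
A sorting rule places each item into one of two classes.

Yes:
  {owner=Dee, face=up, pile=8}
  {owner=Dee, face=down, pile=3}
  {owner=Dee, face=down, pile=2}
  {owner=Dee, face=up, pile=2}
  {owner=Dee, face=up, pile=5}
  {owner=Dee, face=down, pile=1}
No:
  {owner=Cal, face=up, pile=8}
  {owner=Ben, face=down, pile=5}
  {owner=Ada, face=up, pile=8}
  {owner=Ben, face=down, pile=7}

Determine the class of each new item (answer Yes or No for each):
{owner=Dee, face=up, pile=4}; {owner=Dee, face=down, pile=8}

Yes, Yes

Looking at the examples, the only property every 'Yes' case has and every 'No' case lacks is: owner is Dee.
{owner=Dee, face=up, pile=4} → owner is Dee → Yes.
{owner=Dee, face=down, pile=8} → owner is Dee → Yes.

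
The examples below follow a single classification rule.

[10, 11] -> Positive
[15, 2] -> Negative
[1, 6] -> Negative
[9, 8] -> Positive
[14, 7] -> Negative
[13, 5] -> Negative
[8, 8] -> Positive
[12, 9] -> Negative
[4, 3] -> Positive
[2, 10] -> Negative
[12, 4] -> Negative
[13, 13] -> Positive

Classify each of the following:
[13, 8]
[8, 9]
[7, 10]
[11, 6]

The classifier is using: |first − second| ≤ 1.
[13, 8] — |13−8| = 5, hence Negative. [8, 9] — |8−9| = 1, hence Positive. [7, 10] — |7−10| = 3, hence Negative. [11, 6] — |11−6| = 5, hence Negative.

Negative, Positive, Negative, Negative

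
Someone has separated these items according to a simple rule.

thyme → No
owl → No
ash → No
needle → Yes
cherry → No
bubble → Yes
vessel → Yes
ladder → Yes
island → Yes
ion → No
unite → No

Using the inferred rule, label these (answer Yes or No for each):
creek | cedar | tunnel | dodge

All 'Yes' examples share one property — even length AND contains 'l' — and every 'No' example lacks it.
No: creek, since length 5, no 'l'. No: cedar, since length 5, no 'l'. Yes: tunnel, since length 6, has 'l'. No: dodge, since length 5, no 'l'.

No, No, Yes, No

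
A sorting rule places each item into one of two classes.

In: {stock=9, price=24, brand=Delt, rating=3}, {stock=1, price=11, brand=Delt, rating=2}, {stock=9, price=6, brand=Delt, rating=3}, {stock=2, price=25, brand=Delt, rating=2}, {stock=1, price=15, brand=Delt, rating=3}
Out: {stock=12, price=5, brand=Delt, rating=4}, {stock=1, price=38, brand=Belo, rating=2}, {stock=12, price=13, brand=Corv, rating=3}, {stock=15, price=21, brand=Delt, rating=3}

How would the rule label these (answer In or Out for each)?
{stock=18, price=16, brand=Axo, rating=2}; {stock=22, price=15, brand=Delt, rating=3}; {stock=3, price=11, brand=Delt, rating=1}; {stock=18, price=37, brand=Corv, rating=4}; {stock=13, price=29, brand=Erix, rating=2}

A rule that fits every label: brand is Delt AND stock ≤ 9 — true of each 'In' example, false of each 'Out' one.
{stock=18, price=16, brand=Axo, rating=2}: brand is Axo, stock = 18, fails the rule → Out.
{stock=22, price=15, brand=Delt, rating=3}: brand is Delt, stock = 22, fails the rule → Out.
{stock=3, price=11, brand=Delt, rating=1}: brand is Delt, stock = 3, fits → In.
{stock=18, price=37, brand=Corv, rating=4}: brand is Corv, stock = 18, fails the rule → Out.
{stock=13, price=29, brand=Erix, rating=2}: brand is Erix, stock = 13, fails the rule → Out.

Out, Out, In, Out, Out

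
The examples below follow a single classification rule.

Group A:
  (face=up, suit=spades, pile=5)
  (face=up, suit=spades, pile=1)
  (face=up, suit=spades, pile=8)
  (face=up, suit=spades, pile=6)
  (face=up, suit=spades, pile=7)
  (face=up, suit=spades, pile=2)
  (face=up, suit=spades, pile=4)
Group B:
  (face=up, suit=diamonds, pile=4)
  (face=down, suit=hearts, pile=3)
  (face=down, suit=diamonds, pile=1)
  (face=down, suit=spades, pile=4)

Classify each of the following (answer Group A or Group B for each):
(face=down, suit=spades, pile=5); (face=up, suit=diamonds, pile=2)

Group B, Group B

The pattern is that an item is 'Group A' exactly when: face is up AND suit is spades.
(face=down, suit=spades, pile=5) → face is down, suit is spades → Group B. (face=up, suit=diamonds, pile=2) → face is up, suit is diamonds → Group B.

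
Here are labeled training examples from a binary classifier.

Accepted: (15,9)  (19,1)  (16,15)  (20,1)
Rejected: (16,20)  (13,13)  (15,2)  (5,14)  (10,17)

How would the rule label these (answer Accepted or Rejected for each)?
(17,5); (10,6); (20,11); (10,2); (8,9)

Accepted, Rejected, Accepted, Rejected, Rejected

The rule appears to be: first > second AND second is odd.
Accepted: (17,5), since 17 > 5, second 5. Rejected: (10,6), since 10 > 6, second 6. Accepted: (20,11), since 20 > 11, second 11. Rejected: (10,2), since 10 > 2, second 2. Rejected: (8,9), since 8 < 9, second 9.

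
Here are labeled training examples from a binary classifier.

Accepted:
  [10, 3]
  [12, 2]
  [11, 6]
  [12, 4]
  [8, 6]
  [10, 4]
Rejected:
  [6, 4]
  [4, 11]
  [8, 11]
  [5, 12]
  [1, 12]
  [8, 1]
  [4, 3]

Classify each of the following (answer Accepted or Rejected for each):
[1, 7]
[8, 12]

Rejected, Rejected

'Accepted' ⟺ first > second AND sum ≥ 13.
[1, 7]: 1 < 7, 1+7 = 8, does not satisfy this → Rejected.
[8, 12]: 8 < 12, 8+12 = 20, does not satisfy this → Rejected.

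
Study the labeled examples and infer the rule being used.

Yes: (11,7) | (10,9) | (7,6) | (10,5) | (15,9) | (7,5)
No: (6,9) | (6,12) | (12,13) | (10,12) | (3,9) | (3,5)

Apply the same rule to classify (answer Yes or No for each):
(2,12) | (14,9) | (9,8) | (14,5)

The rule appears to be: first > second.
(2,12) → 2 < 12 → No.
(14,9) → 14 > 9 → Yes.
(9,8) → 9 > 8 → Yes.
(14,5) → 14 > 5 → Yes.

No, Yes, Yes, Yes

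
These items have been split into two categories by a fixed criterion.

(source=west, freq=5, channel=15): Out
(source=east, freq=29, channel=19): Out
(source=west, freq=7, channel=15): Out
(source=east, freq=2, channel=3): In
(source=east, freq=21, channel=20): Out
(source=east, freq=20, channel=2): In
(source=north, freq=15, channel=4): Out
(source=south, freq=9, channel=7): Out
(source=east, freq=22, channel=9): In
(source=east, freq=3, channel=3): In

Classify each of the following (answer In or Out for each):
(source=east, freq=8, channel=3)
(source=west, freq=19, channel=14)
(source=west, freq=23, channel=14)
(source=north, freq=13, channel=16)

In, Out, Out, Out

Rule: source is east AND channel ≤ 9. This holds for each 'In' example and fails for each 'Out' one.
(source=east, freq=8, channel=3): source is east, channel = 3, qualifies → In.
(source=west, freq=19, channel=14): source is west, channel = 14, lacks this property → Out.
(source=west, freq=23, channel=14): source is west, channel = 14, lacks this property → Out.
(source=north, freq=13, channel=16): source is north, channel = 16, lacks this property → Out.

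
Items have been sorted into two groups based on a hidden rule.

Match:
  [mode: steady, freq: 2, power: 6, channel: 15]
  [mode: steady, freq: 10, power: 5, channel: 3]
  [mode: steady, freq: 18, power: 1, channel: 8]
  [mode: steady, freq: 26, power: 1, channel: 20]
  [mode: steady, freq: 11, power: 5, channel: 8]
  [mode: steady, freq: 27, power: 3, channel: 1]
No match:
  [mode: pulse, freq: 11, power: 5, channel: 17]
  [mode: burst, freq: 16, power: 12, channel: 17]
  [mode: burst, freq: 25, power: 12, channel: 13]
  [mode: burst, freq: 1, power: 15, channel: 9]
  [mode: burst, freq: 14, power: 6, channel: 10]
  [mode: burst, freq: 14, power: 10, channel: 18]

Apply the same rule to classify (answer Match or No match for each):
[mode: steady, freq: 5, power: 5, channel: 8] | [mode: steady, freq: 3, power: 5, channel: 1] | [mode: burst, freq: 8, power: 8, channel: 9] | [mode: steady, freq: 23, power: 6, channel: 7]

The common property of the 'Match' items is: mode is steady. No 'No match' item has it.
[mode: steady, freq: 5, power: 5, channel: 8]: mode is steady, matches → Match.
[mode: steady, freq: 3, power: 5, channel: 1]: mode is steady, matches → Match.
[mode: burst, freq: 8, power: 8, channel: 9]: mode is burst, does not pass → No match.
[mode: steady, freq: 23, power: 6, channel: 7]: mode is steady, matches → Match.

Match, Match, No match, Match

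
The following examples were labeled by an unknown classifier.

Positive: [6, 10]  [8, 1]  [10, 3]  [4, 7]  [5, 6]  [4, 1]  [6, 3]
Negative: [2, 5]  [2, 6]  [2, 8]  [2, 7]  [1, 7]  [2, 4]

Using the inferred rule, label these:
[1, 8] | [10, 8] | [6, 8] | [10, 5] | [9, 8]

Negative, Positive, Positive, Positive, Positive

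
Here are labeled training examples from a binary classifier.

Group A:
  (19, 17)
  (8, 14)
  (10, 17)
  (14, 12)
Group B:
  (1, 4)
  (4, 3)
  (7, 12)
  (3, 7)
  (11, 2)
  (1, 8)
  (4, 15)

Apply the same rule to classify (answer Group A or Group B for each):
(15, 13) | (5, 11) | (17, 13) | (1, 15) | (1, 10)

The simplest hypothesis consistent with all the labels is: sum ≥ 22.
Group A: (15, 13), since 15+13 = 28.
Group B: (5, 11), since 5+11 = 16.
Group A: (17, 13), since 17+13 = 30.
Group B: (1, 15), since 1+15 = 16.
Group B: (1, 10), since 1+10 = 11.

Group A, Group B, Group A, Group B, Group B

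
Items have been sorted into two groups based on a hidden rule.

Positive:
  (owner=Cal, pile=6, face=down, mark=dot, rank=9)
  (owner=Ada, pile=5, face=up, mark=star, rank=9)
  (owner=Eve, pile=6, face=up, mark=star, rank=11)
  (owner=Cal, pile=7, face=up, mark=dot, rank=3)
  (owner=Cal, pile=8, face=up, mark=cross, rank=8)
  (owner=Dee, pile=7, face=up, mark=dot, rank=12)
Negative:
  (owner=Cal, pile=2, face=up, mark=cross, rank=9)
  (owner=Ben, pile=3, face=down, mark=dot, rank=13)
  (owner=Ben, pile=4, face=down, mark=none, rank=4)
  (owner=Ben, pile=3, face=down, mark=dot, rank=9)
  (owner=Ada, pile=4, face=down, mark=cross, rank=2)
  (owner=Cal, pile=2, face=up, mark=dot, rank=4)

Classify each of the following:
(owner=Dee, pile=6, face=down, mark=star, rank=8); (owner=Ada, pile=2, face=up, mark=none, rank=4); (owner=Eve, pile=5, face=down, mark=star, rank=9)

Positive, Negative, Positive

The common property of the 'Positive' items is: pile ≥ 5. No 'Negative' item has it.
(owner=Dee, pile=6, face=down, mark=star, rank=8) — pile = 6, hence Positive. (owner=Ada, pile=2, face=up, mark=none, rank=4) — pile = 2, hence Negative. (owner=Eve, pile=5, face=down, mark=star, rank=9) — pile = 5, hence Positive.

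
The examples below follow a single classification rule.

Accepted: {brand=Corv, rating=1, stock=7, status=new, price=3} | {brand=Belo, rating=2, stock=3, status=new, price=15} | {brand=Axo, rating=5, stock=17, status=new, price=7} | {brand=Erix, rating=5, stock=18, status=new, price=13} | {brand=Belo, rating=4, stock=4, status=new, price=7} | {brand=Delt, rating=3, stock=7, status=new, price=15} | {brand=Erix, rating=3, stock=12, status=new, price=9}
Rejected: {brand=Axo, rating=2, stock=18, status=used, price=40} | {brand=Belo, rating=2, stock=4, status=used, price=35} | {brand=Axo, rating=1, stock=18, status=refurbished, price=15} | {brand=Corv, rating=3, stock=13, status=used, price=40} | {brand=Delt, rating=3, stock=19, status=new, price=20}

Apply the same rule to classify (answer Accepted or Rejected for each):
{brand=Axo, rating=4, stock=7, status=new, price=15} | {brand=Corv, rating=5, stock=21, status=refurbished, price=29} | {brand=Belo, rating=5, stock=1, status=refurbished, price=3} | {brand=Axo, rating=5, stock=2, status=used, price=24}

Accepted, Rejected, Rejected, Rejected

The simplest hypothesis consistent with all the labels is: status is new AND price ≤ 15.
{brand=Axo, rating=4, stock=7, status=new, price=15}: status is new, price = 15, matches → Accepted. {brand=Corv, rating=5, stock=21, status=refurbished, price=29}: status is refurbished, price = 29, does not fit → Rejected. {brand=Belo, rating=5, stock=1, status=refurbished, price=3}: status is refurbished, price = 3, does not fit → Rejected. {brand=Axo, rating=5, stock=2, status=used, price=24}: status is used, price = 24, does not fit → Rejected.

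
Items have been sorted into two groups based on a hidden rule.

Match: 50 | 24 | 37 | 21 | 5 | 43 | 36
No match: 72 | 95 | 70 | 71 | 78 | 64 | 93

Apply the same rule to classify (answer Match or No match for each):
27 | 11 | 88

Match, Match, No match

'Match' ⟺ at most 50.
27: 27 ≤ 50 — fits, so Match. 11: 11 ≤ 50 — fits, so Match. 88: 88 > 50 — doesn't match, so No match.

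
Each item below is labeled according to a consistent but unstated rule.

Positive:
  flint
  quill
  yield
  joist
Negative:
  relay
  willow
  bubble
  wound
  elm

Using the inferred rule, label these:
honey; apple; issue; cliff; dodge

Negative, Negative, Positive, Positive, Negative

The simplest hypothesis consistent with all the labels is: odd length AND contains 'i'.
honey — length 5, no 'i', hence Negative.
apple — length 5, no 'i', hence Negative.
issue — length 5, has 'i', hence Positive.
cliff — length 5, has 'i', hence Positive.
dodge — length 5, no 'i', hence Negative.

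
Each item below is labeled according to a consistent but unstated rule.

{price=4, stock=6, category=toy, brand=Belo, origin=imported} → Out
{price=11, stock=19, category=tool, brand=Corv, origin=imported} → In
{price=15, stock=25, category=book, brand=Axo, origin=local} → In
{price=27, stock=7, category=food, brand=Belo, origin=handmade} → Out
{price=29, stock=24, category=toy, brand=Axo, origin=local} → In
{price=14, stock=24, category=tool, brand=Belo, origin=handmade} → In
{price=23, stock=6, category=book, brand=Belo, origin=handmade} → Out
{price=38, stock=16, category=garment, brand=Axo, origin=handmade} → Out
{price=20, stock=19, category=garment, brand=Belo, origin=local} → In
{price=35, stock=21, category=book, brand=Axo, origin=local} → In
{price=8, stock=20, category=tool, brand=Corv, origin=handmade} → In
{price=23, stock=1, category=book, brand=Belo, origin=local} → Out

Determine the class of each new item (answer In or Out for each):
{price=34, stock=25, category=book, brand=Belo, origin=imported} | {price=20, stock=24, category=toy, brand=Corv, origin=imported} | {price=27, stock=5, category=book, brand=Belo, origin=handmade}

In, In, Out

The pattern is that an item is 'In' exactly when: stock ≥ 19.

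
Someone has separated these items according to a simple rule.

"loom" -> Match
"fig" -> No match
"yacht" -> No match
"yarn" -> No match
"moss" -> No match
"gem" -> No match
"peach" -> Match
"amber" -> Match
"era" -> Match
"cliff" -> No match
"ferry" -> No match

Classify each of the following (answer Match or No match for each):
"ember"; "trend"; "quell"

The distinguishing property — has ≥ 2 vowels — holds for all the 'Match' cases and none of the 'No match' cases.
"ember": 2 vowels — matches, so Match. "trend": 1 vowel — lacks this property, so No match. "quell": 2 vowels — matches, so Match.

Match, No match, Match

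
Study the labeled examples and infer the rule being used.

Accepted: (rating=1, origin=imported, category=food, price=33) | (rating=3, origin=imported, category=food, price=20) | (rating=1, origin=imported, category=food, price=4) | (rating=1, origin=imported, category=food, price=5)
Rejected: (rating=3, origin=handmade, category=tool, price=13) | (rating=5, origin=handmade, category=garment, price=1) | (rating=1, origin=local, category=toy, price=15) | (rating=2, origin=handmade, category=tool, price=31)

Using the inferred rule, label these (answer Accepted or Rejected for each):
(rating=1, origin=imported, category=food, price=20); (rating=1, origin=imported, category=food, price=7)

Every 'Accepted' example satisfies: category is food. None of the 'Rejected' examples do.
(rating=1, origin=imported, category=food, price=20): category is food — has this property, so Accepted. (rating=1, origin=imported, category=food, price=7): category is food — has this property, so Accepted.

Accepted, Accepted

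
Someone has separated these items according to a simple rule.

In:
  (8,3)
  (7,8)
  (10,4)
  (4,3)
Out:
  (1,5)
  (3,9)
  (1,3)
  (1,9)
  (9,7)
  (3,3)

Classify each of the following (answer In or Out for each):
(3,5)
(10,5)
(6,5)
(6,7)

Out, In, In, In

Checking candidate rules against both groups, what survives is: product is even.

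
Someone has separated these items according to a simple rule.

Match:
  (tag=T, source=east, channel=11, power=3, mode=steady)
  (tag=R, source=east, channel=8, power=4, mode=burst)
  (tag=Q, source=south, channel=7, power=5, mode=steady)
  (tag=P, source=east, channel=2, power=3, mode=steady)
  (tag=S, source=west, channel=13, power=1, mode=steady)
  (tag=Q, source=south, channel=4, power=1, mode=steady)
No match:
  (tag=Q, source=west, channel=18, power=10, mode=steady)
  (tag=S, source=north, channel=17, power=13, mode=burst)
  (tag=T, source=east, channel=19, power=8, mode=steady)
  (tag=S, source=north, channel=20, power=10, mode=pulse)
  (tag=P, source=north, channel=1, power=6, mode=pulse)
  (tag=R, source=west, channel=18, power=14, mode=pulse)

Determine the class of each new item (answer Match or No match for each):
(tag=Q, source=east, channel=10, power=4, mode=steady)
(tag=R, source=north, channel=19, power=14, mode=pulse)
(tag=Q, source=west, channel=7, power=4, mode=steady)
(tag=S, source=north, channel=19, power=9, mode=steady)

The distinguishing property — power ≤ 5 — holds for all the 'Match' cases and none of the 'No match' cases.
(tag=Q, source=east, channel=10, power=4, mode=steady): power = 4 — fits, so Match. (tag=R, source=north, channel=19, power=14, mode=pulse): power = 14 — doesn't match, so No match. (tag=Q, source=west, channel=7, power=4, mode=steady): power = 4 — fits, so Match. (tag=S, source=north, channel=19, power=9, mode=steady): power = 9 — doesn't match, so No match.

Match, No match, Match, No match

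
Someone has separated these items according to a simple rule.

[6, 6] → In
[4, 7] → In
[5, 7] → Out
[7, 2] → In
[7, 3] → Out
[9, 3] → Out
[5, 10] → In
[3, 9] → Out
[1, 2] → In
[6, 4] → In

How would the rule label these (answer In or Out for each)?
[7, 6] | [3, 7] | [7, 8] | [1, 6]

The pattern is that an item is 'In' exactly when: product is even.
[7, 6] — 7·6 = 42, hence In. [3, 7] — 3·7 = 21, hence Out. [7, 8] — 7·8 = 56, hence In. [1, 6] — 1·6 = 6, hence In.

In, Out, In, In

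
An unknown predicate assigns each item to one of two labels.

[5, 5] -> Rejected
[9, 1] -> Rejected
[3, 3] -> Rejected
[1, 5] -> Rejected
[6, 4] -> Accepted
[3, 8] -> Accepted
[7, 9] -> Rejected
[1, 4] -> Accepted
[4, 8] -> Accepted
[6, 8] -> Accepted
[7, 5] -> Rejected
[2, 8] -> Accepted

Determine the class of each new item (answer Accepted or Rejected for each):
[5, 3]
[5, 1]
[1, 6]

One predicate separates the groups cleanly: second is even.
[5, 3]: second 3 — does not pass, so Rejected.
[5, 1]: second 1 — does not pass, so Rejected.
[1, 6]: second 6 — satisfies this, so Accepted.

Rejected, Rejected, Accepted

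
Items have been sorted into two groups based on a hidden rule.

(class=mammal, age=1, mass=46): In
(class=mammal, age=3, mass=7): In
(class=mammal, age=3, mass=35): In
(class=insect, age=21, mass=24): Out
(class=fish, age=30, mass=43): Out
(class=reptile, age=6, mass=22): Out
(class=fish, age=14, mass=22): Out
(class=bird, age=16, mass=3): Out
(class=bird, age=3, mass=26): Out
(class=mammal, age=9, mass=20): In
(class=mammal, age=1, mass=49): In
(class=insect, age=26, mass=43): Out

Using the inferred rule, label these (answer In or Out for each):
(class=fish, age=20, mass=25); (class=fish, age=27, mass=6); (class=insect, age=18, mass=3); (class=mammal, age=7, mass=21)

Comparing the two groups points to one rule — class is mammal.
(class=fish, age=20, mass=25): class is fish, lacks this property → Out.
(class=fish, age=27, mass=6): class is fish, lacks this property → Out.
(class=insect, age=18, mass=3): class is insect, lacks this property → Out.
(class=mammal, age=7, mass=21): class is mammal, satisfies this → In.

Out, Out, Out, In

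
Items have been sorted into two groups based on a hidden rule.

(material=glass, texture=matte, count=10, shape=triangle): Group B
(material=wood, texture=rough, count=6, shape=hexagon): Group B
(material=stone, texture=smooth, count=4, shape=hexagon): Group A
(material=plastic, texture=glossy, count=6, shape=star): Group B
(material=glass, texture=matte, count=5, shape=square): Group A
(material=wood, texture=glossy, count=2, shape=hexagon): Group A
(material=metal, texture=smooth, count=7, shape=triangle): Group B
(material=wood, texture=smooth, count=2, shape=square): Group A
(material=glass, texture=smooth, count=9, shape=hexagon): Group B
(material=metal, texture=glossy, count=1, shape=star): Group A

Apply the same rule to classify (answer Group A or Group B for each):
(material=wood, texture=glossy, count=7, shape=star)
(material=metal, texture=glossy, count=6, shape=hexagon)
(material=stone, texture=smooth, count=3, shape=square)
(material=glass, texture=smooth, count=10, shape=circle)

Group B, Group B, Group A, Group B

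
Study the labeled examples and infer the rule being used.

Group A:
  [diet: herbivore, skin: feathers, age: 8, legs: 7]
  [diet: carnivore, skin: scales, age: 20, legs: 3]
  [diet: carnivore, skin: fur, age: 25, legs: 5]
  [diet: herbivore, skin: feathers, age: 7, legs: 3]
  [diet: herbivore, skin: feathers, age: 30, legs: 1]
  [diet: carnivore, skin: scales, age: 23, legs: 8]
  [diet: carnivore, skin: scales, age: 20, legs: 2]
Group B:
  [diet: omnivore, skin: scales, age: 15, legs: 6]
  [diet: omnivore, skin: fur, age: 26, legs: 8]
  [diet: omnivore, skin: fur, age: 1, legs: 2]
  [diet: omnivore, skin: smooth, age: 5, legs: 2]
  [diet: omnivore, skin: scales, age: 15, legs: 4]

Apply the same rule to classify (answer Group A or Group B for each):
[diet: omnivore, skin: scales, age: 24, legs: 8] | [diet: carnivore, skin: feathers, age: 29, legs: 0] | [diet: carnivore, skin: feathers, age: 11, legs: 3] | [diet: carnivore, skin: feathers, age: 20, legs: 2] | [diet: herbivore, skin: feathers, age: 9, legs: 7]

The classifier is using: diet is not omnivore.
[diet: omnivore, skin: scales, age: 24, legs: 8] → diet is omnivore → Group B. [diet: carnivore, skin: feathers, age: 29, legs: 0] → diet is carnivore → Group A. [diet: carnivore, skin: feathers, age: 11, legs: 3] → diet is carnivore → Group A. [diet: carnivore, skin: feathers, age: 20, legs: 2] → diet is carnivore → Group A. [diet: herbivore, skin: feathers, age: 9, legs: 7] → diet is herbivore → Group A.

Group B, Group A, Group A, Group A, Group A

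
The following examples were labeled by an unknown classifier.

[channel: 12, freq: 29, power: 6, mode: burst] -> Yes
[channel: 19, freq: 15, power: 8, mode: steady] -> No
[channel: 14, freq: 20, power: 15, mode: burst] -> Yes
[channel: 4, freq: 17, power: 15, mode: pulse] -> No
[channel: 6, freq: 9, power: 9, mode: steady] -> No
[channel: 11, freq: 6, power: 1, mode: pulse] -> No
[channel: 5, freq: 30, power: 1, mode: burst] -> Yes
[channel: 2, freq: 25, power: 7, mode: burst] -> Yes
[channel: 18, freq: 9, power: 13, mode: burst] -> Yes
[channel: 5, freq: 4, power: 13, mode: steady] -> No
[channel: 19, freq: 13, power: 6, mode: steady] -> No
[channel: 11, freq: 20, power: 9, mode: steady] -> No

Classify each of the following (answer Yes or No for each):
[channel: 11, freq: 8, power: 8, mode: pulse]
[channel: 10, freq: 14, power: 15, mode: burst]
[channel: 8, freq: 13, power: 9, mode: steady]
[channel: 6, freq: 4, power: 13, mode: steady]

No, Yes, No, No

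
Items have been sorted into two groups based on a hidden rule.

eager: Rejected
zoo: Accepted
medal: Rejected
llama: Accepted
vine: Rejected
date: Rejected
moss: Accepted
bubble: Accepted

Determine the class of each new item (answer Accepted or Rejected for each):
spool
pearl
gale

Accepted, Rejected, Rejected

'Accepted' ⟺ has a double letter.
spool — 'oo' doubled, hence Accepted. pearl — no doubled letter, hence Rejected. gale — no doubled letter, hence Rejected.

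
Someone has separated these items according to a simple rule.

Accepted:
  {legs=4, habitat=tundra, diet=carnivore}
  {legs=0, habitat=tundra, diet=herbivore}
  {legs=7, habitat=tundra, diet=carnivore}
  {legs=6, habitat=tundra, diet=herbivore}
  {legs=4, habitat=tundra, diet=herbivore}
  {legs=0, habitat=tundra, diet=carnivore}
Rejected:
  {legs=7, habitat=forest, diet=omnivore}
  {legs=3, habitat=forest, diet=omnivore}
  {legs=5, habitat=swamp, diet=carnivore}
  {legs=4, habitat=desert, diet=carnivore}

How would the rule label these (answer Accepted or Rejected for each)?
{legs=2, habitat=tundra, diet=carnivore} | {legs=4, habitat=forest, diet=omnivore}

Accepted, Rejected

Comparing the two groups points to one rule — habitat is tundra.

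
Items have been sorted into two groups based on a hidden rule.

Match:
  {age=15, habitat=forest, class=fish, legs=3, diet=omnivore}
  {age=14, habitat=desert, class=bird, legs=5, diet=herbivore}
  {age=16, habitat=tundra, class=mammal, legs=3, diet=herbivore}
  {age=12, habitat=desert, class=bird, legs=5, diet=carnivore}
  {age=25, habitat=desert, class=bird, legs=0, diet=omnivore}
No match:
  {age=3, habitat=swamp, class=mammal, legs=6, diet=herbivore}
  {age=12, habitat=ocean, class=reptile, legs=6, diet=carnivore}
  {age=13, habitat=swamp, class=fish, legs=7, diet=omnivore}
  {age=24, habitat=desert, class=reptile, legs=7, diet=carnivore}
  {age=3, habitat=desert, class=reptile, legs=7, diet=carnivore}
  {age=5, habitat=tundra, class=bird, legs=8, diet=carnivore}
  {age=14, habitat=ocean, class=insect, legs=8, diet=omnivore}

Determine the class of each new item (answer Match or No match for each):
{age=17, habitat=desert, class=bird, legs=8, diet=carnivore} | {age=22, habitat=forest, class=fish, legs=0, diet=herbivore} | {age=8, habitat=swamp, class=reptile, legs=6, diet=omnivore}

'Match' ⟺ legs ≤ 5.
{age=17, habitat=desert, class=bird, legs=8, diet=carnivore}: No match (legs = 8).
{age=22, habitat=forest, class=fish, legs=0, diet=herbivore}: Match (legs = 0).
{age=8, habitat=swamp, class=reptile, legs=6, diet=omnivore}: No match (legs = 6).

No match, Match, No match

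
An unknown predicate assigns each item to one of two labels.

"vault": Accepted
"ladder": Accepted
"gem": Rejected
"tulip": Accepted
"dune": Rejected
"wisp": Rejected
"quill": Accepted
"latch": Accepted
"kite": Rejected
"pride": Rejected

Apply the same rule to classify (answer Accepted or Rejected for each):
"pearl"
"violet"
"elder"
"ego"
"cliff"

Accepted, Accepted, Accepted, Rejected, Accepted

One predicate separates the groups cleanly: contains 'l'.
"pearl": has 'l', qualifies → Accepted. "violet": has 'l', qualifies → Accepted. "elder": has 'l', qualifies → Accepted. "ego": no 'l', does not fit → Rejected. "cliff": has 'l', qualifies → Accepted.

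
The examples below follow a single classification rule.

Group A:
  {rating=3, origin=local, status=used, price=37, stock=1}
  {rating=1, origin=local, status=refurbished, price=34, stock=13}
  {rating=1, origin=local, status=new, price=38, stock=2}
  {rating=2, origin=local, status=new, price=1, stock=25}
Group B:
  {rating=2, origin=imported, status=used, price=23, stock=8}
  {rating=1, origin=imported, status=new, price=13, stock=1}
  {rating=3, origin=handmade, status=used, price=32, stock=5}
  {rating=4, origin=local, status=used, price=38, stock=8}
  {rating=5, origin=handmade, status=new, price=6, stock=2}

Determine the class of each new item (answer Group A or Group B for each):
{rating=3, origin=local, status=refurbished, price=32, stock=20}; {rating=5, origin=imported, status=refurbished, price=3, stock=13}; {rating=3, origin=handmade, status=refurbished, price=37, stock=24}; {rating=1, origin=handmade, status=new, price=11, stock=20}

The distinguishing property — origin is local AND rating ≤ 3 — holds for all the 'Group A' cases and none of the 'Group B' cases.
Group A: {rating=3, origin=local, status=refurbished, price=32, stock=20}, since origin is local, rating = 3.
Group B: {rating=5, origin=imported, status=refurbished, price=3, stock=13}, since origin is imported, rating = 5.
Group B: {rating=3, origin=handmade, status=refurbished, price=37, stock=24}, since origin is handmade, rating = 3.
Group B: {rating=1, origin=handmade, status=new, price=11, stock=20}, since origin is handmade, rating = 1.

Group A, Group B, Group B, Group B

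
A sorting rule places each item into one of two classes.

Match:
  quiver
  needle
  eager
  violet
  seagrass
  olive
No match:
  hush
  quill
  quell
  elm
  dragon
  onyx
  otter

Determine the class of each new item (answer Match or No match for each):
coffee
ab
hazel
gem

The common property of the 'Match' items is: has ≥ 3 vowels. No 'No match' item has it.
coffee — 3 vowels, hence Match.
ab — 1 vowel, hence No match.
hazel — 2 vowels, hence No match.
gem — 1 vowel, hence No match.

Match, No match, No match, No match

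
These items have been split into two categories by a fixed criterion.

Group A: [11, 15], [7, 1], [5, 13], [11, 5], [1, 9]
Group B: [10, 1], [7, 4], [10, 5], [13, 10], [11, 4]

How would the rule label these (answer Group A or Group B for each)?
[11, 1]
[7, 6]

Group A, Group B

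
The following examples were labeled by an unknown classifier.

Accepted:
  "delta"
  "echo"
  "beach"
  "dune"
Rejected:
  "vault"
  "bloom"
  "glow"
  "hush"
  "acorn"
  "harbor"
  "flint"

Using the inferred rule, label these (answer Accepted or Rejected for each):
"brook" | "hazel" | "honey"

Rejected, Accepted, Accepted

Comparing the two groups points to one rule — contains 'e'.
"brook": Rejected (no 'e').
"hazel": Accepted (has 'e').
"honey": Accepted (has 'e').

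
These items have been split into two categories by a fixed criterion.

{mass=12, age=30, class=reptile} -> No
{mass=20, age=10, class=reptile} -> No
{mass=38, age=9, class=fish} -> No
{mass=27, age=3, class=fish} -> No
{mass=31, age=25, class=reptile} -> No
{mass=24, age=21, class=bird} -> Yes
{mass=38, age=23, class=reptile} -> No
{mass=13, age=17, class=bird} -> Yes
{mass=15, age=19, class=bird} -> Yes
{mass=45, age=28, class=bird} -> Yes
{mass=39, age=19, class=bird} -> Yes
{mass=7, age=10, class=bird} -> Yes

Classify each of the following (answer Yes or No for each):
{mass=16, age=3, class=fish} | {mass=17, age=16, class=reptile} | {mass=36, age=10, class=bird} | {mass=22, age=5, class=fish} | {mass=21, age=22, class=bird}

One predicate separates the groups cleanly: class is bird.
No: {mass=16, age=3, class=fish}, since class is fish.
No: {mass=17, age=16, class=reptile}, since class is reptile.
Yes: {mass=36, age=10, class=bird}, since class is bird.
No: {mass=22, age=5, class=fish}, since class is fish.
Yes: {mass=21, age=22, class=bird}, since class is bird.

No, No, Yes, No, Yes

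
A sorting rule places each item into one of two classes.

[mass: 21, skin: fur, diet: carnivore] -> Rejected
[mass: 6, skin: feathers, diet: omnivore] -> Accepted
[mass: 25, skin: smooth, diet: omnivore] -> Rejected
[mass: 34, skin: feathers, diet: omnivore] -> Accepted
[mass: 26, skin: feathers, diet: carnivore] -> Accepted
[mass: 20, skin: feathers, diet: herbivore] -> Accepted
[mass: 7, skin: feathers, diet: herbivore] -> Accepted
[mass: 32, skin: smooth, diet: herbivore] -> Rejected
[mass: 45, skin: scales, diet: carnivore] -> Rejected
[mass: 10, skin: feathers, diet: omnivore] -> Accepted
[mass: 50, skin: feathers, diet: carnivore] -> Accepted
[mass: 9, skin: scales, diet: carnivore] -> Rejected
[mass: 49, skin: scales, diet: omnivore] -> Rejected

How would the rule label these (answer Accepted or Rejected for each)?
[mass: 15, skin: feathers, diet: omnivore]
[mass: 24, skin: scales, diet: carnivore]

Accepted, Rejected

The common property of the 'Accepted' items is: skin is feathers. No 'Rejected' item has it.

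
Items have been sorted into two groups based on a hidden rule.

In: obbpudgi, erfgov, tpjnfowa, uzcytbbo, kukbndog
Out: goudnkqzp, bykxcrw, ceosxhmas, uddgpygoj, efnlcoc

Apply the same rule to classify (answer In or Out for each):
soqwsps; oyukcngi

The distinguishing property — even length — holds for all the 'In' cases and none of the 'Out' cases.

Out, In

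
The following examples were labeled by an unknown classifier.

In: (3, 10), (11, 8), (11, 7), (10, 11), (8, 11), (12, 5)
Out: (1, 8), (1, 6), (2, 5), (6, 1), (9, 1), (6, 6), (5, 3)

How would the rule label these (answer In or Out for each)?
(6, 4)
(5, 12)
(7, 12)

Out, In, In

'In' ⟺ sum ≥ 13.
(6, 4): 6+4 = 10, does not pass → Out.
(5, 12): 5+12 = 17, meets the rule → In.
(7, 12): 7+12 = 19, meets the rule → In.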